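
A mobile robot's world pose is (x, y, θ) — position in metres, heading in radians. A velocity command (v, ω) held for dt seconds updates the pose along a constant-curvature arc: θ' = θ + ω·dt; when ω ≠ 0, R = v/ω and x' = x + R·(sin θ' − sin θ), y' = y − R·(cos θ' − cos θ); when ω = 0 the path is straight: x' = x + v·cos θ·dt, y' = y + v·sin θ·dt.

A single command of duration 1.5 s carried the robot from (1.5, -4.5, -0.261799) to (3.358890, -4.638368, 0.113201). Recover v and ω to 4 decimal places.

Δθ = 0.113201 − -0.261799 = 0.375000
ω = Δθ/dt = 0.375000/1.5 = 0.2500
R = Δx/(sin θ' − sin θ) = 5.0000
v = R·ω = 5.0000·0.2500 = 1.2500

v = 1.2500, ω = 0.2500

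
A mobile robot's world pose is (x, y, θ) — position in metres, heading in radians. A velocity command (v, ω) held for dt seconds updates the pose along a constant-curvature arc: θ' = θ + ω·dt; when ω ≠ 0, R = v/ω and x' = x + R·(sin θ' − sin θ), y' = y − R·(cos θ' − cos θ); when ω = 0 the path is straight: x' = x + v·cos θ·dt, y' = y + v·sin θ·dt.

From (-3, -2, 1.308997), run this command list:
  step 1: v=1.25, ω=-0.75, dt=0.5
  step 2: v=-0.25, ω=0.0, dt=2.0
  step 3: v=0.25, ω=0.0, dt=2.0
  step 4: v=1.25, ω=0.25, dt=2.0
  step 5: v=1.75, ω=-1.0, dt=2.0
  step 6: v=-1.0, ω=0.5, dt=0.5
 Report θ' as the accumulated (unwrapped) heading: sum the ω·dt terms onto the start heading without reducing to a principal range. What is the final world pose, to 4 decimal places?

(0.4243, 2.3022, -0.3160)

step 1: θ'=0.9340 (R=-1.6667) → pose (-2.7301, -1.4403, 0.9340)
step 2: θ'=0.9340 (straight) → pose (-3.0274, -1.8423, 0.9340)
step 3: θ'=0.9340 (straight) → pose (-2.7301, -1.4403, 0.9340)
step 4: θ'=1.4340 (R=5.0000) → pose (-1.7969, 0.8509, 1.4340)
step 5: θ'=-0.5660 (R=-1.7500) → pose (0.8753, 2.0894, -0.5660)
step 6: θ'=-0.3160 (R=-2.0000) → pose (0.4243, 2.3022, -0.3160)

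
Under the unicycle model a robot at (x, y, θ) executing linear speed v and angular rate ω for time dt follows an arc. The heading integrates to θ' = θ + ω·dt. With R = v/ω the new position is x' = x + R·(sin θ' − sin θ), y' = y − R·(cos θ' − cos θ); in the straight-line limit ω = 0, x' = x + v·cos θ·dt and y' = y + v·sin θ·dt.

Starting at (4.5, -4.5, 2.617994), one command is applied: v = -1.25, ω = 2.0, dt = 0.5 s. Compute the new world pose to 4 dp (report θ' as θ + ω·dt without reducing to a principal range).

θ' = 2.6180 + 2.0·0.5 = 3.6180
R = v/ω = -1.25/2.0 = -0.6250
x' = 4.5 + -0.6250·(sin 3.6180 − sin 2.6180) = 5.0991
y' = -4.5 − -0.6250·(cos 3.6180 − cos 2.6180) = -4.5141

(5.0991, -4.5141, 3.6180)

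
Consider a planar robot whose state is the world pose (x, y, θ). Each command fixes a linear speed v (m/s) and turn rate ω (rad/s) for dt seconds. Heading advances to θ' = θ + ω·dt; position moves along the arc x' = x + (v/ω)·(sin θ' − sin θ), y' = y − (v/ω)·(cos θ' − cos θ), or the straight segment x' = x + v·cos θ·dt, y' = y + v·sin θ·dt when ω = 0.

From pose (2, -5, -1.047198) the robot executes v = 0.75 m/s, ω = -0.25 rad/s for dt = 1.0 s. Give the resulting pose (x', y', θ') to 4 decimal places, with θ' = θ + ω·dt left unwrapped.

(2.2903, -5.6894, -1.2972)

θ' = -1.0472 + -0.25·1.0 = -1.2972
R = v/ω = 0.75/-0.25 = -3.0000
x' = 2 + -3.0000·(sin -1.2972 − sin -1.0472) = 2.2903
y' = -5 − -3.0000·(cos -1.2972 − cos -1.0472) = -5.6894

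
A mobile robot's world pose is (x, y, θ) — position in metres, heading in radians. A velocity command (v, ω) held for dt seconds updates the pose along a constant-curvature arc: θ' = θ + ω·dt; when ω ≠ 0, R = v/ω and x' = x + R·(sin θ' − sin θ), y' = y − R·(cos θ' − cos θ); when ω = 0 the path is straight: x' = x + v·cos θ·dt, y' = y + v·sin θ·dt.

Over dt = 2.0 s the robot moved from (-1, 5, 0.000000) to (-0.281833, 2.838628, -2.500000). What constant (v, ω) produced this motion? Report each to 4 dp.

Δθ = -2.500000 − 0.000000 = -2.500000
ω = Δθ/dt = -2.500000/2.0 = -1.2500
R = −Δy/(cos θ' − cos θ) = -1.2000
v = R·ω = -1.2000·-1.2500 = 1.5000

v = 1.5000, ω = -1.2500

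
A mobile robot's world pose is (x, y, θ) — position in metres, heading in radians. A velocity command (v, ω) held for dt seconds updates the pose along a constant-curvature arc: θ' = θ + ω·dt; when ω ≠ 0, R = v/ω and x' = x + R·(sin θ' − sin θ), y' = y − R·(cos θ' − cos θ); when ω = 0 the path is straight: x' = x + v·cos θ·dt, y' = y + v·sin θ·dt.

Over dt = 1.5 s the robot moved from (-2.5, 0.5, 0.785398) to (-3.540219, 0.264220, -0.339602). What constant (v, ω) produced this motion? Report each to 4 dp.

Δθ = -0.339602 − 0.785398 = -1.125000
ω = Δθ/dt = -1.125000/1.5 = -0.7500
R = Δx/(sin θ' − sin θ) = 1.0000
v = R·ω = 1.0000·-0.7500 = -0.7500

v = -0.7500, ω = -0.7500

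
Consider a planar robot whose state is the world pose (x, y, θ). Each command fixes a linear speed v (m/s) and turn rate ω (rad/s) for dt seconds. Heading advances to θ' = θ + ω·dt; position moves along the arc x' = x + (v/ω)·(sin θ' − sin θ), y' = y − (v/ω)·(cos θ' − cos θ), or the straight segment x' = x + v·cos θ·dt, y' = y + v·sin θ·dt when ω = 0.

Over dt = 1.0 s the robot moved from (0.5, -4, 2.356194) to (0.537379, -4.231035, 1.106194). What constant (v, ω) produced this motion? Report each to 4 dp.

Δθ = 1.106194 − 2.356194 = -1.250000
ω = Δθ/dt = -1.250000/1.0 = -1.2500
R = −Δy/(cos θ' − cos θ) = 0.2000
v = R·ω = 0.2000·-1.2500 = -0.2500

v = -0.2500, ω = -1.2500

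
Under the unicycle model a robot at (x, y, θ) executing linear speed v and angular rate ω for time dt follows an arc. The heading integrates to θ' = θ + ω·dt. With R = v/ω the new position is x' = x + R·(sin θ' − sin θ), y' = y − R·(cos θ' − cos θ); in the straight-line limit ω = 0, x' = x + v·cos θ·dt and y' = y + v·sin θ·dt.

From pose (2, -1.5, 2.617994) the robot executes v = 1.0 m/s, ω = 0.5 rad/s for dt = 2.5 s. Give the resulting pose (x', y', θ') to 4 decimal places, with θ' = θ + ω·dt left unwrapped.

θ' = 2.6180 + 0.5·2.5 = 3.8680
R = v/ω = 1.0/0.5 = 2.0000
x' = 2 + 2.0000·(sin 3.8680 − sin 2.6180) = -0.3284
y' = -1.5 − 2.0000·(cos 3.8680 − cos 2.6180) = -1.7369

(-0.3284, -1.7369, 3.8680)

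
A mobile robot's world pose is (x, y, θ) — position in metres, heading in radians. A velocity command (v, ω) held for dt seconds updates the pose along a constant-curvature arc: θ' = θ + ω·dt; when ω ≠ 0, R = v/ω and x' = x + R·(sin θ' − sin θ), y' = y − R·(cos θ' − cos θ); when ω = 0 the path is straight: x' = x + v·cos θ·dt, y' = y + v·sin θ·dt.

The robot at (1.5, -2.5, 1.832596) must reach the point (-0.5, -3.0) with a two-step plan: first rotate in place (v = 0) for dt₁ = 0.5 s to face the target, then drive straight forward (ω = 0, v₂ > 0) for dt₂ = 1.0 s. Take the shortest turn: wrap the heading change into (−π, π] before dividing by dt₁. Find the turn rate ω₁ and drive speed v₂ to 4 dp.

heading to target = atan2(-3−-2.5, -0.5−1.5) = -2.8966
Δθ = wrap(-2.8966 − 1.8326) = 1.5540; ω₁ = Δθ/dt₁ = 3.1080
distance = √((-0.5−1.5)² + (-3−-2.5)²) = 2.0616; v₂ = distance/dt₂ = 2.0616

ω₁ = 3.1080, v₂ = 2.0616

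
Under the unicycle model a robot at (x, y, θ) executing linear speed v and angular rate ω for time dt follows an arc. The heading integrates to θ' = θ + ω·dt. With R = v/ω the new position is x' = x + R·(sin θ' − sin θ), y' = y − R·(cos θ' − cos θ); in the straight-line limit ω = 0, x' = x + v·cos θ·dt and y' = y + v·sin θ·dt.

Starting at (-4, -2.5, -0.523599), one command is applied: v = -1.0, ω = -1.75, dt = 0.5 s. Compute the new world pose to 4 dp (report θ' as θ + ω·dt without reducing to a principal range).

θ' = -0.5236 + -1.75·0.5 = -1.3986
R = v/ω = -1.0/-1.75 = 0.5714
x' = -4 + 0.5714·(sin -1.3986 − sin -0.5236) = -4.2773
y' = -2.5 − 0.5714·(cos -1.3986 − cos -0.5236) = -2.1030

(-4.2773, -2.1030, -1.3986)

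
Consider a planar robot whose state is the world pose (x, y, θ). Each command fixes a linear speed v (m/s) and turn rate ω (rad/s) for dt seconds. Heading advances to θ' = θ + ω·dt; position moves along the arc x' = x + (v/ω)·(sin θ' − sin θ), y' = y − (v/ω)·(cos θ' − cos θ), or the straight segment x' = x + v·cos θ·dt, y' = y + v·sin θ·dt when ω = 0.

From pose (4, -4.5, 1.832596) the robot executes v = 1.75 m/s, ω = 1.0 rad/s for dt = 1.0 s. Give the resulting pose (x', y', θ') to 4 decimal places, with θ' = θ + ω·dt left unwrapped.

(2.8418, -3.2858, 2.8326)

θ' = 1.8326 + 1.0·1.0 = 2.8326
R = v/ω = 1.75/1.0 = 1.7500
x' = 4 + 1.7500·(sin 2.8326 − sin 1.8326) = 2.8418
y' = -4.5 − 1.7500·(cos 2.8326 − cos 1.8326) = -3.2858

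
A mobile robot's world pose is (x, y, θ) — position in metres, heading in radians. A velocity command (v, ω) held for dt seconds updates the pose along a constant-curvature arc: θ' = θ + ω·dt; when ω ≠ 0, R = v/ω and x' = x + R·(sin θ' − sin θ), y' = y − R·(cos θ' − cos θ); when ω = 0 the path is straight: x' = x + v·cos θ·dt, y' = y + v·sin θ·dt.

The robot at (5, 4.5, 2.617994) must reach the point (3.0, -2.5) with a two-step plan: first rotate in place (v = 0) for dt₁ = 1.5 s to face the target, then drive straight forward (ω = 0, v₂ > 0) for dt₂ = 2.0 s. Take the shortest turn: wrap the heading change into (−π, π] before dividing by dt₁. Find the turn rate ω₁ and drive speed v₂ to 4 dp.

heading to target = atan2(-2.5−4.5, 3−5) = -1.8491
Δθ = wrap(-1.8491 − 2.6180) = 1.8161; ω₁ = Δθ/dt₁ = 1.2107
distance = √((3−5)² + (-2.5−4.5)²) = 7.2801; v₂ = distance/dt₂ = 3.6401

ω₁ = 1.2107, v₂ = 3.6401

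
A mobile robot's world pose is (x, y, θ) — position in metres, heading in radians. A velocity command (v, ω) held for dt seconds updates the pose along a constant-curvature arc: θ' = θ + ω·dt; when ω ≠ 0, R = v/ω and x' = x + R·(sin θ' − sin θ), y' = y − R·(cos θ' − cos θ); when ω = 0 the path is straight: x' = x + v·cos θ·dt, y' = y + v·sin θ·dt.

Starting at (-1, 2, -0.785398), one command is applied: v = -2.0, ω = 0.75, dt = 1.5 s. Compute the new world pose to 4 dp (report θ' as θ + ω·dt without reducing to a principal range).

(-3.7739, 2.6287, 0.3396)

θ' = -0.7854 + 0.75·1.5 = 0.3396
R = v/ω = -2.0/0.75 = -2.6667
x' = -1 + -2.6667·(sin 0.3396 − sin -0.7854) = -3.7739
y' = 2 − -2.6667·(cos 0.3396 − cos -0.7854) = 2.6287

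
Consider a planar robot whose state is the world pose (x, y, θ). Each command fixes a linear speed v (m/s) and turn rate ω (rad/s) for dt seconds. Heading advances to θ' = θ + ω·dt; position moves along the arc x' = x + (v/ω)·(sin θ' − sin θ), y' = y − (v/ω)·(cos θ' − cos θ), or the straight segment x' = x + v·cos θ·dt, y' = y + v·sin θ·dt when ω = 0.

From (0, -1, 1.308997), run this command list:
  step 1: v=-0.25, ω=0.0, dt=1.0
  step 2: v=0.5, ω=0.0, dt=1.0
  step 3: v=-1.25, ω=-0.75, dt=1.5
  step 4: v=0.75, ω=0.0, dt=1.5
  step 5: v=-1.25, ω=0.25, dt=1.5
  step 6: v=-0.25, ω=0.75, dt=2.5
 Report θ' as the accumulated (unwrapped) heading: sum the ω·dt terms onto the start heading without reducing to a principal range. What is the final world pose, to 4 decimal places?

(-1.9110, -2.9724, 2.4340)

step 1: θ'=1.3090 (straight) → pose (-0.0647, -1.2415, 1.3090)
step 2: θ'=1.3090 (straight) → pose (0.0647, -0.7585, 1.3090)
step 3: θ'=0.1840 (R=1.6667) → pose (-1.2402, -1.9657, 0.1840)
step 4: θ'=0.1840 (straight) → pose (-0.1342, -1.7599, 0.1840)
step 5: θ'=0.5590 (R=-5.0000) → pose (-1.8711, -2.4365, 0.5590)
step 6: θ'=2.4340 (R=-0.3333) → pose (-1.9110, -2.9724, 2.4340)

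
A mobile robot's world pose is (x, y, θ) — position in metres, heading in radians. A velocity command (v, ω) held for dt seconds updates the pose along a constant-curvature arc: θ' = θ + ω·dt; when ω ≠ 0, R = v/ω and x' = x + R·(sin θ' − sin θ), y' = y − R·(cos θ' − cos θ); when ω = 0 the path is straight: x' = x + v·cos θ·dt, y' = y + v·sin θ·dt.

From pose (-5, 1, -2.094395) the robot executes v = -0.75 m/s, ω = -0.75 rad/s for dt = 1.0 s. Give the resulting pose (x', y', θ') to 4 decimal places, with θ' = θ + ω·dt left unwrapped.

θ' = -2.0944 + -0.75·1.0 = -2.8444
R = v/ω = -0.75/-0.75 = 1.0000
x' = -5 + 1.0000·(sin -2.8444 − sin -2.0944) = -4.4268
y' = 1 − 1.0000·(cos -2.8444 − cos -2.0944) = 1.4562

(-4.4268, 1.4562, -2.8444)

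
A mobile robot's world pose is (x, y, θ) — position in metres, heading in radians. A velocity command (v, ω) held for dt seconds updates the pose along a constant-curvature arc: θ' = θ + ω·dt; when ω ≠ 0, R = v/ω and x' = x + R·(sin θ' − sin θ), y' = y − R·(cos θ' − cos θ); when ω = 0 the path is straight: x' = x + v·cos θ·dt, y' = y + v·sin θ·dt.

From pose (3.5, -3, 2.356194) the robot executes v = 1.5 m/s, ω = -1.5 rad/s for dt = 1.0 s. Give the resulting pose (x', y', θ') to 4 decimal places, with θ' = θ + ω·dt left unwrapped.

(3.4518, -1.6376, 0.8562)

θ' = 2.3562 + -1.5·1.0 = 0.8562
R = v/ω = 1.5/-1.5 = -1.0000
x' = 3.5 + -1.0000·(sin 0.8562 − sin 2.3562) = 3.4518
y' = -3 − -1.0000·(cos 0.8562 − cos 2.3562) = -1.6376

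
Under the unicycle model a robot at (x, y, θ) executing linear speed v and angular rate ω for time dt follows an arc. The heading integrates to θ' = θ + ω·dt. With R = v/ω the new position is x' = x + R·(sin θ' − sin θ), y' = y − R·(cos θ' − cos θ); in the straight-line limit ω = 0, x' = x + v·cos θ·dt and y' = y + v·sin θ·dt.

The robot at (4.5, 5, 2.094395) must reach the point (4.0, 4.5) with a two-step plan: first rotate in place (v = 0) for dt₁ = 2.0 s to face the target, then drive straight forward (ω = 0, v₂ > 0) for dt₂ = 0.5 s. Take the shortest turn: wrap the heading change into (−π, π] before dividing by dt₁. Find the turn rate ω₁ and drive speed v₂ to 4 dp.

ω₁ = 0.9163, v₂ = 1.4142

heading to target = atan2(4.5−5, 4−4.5) = -2.3562
Δθ = wrap(-2.3562 − 2.0944) = 1.8326; ω₁ = Δθ/dt₁ = 0.9163
distance = √((4−4.5)² + (4.5−5)²) = 0.7071; v₂ = distance/dt₂ = 1.4142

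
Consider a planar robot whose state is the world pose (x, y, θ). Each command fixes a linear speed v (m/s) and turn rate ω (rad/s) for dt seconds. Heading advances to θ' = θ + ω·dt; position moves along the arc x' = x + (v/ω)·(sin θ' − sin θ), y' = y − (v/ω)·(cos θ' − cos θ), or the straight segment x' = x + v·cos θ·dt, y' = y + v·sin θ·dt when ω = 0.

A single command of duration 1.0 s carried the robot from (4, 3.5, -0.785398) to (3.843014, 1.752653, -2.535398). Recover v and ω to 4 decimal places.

v = 2.0000, ω = -1.7500

Δθ = -2.535398 − -0.785398 = -1.750000
ω = Δθ/dt = -1.750000/1.0 = -1.7500
R = −Δy/(cos θ' − cos θ) = -1.1429
v = R·ω = -1.1429·-1.7500 = 2.0000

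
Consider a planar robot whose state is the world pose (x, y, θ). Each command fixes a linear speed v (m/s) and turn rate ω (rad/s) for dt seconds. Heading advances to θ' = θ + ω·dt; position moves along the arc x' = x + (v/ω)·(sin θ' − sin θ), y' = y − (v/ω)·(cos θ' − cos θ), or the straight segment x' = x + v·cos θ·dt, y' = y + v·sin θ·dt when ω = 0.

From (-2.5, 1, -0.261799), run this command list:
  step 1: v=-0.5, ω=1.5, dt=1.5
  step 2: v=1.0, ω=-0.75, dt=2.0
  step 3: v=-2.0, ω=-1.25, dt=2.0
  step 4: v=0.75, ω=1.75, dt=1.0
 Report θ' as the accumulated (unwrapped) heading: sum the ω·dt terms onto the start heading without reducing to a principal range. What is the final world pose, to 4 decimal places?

(-4.2182, 3.7601, -0.2618)

step 1: θ'=1.9882 (R=-0.3333) → pose (-2.8910, 0.5429, 1.9882)
step 2: θ'=0.4882 (R=-1.3333) → pose (-2.2975, 2.2610, 0.4882)
step 3: θ'=-2.0118 (R=1.6000) → pose (-4.4949, 4.3570, -2.0118)
step 4: θ'=-0.2618 (R=0.4286) → pose (-4.2182, 3.7601, -0.2618)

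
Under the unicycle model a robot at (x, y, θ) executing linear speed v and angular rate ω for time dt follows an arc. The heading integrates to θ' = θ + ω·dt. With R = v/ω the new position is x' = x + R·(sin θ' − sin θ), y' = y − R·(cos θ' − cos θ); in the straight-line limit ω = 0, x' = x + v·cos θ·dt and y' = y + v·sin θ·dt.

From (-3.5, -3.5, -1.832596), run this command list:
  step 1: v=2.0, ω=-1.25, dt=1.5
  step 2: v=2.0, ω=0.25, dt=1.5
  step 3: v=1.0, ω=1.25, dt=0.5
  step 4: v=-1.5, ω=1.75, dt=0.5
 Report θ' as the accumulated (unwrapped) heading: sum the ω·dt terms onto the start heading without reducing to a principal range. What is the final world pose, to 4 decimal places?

(-8.6956, -2.8380, -1.8326)

step 1: θ'=-3.7076 (R=-1.6000) → pose (-5.9035, -4.4364, -3.7076)
step 2: θ'=-3.3326 (R=8.0000) → pose (-8.6749, -3.3343, -3.3326)
step 3: θ'=-2.7076 (R=0.8000) → pose (-9.1631, -3.3939, -2.7076)
step 4: θ'=-1.8326 (R=-0.8571) → pose (-8.6956, -2.8380, -1.8326)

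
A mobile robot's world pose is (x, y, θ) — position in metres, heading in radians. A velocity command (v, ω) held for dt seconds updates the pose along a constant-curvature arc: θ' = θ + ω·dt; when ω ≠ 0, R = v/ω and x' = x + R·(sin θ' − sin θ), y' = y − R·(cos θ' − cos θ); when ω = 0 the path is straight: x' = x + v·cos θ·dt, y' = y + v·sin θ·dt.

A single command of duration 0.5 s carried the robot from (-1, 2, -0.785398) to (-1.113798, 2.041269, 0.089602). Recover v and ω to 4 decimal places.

v = -0.2500, ω = 1.7500

Δθ = 0.089602 − -0.785398 = 0.875000
ω = Δθ/dt = 0.875000/0.5 = 1.7500
R = Δx/(sin θ' − sin θ) = -0.1429
v = R·ω = -0.1429·1.7500 = -0.2500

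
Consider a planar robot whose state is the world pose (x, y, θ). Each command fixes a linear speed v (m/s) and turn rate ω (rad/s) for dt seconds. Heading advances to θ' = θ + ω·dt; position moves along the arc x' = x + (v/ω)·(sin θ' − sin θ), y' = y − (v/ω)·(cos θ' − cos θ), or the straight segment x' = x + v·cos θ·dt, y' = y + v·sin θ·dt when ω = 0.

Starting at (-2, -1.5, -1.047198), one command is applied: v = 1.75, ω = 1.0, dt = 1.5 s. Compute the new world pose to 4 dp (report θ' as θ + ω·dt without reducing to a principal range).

θ' = -1.0472 + 1.0·1.5 = 0.4528
R = v/ω = 1.75/1.0 = 1.7500
x' = -2 + 1.7500·(sin 0.4528 − sin -1.0472) = 0.2811
y' = -1.5 − 1.7500·(cos 0.4528 − cos -1.0472) = -2.1986

(0.2811, -2.1986, 0.4528)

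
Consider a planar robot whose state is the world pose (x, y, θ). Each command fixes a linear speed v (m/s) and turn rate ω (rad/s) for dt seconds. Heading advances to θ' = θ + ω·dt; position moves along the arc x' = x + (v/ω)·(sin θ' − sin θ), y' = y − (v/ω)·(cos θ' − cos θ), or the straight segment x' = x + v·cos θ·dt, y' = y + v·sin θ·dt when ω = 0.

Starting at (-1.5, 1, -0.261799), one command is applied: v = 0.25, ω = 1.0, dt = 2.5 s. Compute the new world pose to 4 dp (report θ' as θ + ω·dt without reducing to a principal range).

(-1.2389, 1.3962, 2.2382)

θ' = -0.2618 + 1.0·2.5 = 2.2382
R = v/ω = 0.25/1.0 = 0.2500
x' = -1.5 + 0.2500·(sin 2.2382 − sin -0.2618) = -1.2389
y' = 1 − 0.2500·(cos 2.2382 − cos -0.2618) = 1.3962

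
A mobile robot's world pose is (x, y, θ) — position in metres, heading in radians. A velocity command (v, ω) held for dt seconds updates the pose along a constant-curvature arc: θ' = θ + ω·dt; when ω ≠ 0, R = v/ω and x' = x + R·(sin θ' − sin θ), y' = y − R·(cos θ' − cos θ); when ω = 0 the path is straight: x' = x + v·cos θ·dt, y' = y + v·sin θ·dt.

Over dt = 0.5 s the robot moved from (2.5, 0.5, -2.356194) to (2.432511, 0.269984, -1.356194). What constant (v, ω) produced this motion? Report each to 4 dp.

Δθ = -1.356194 − -2.356194 = 1.000000
ω = Δθ/dt = 1.000000/0.5 = 2.0000
R = −Δy/(cos θ' − cos θ) = 0.2500
v = R·ω = 0.2500·2.0000 = 0.5000

v = 0.5000, ω = 2.0000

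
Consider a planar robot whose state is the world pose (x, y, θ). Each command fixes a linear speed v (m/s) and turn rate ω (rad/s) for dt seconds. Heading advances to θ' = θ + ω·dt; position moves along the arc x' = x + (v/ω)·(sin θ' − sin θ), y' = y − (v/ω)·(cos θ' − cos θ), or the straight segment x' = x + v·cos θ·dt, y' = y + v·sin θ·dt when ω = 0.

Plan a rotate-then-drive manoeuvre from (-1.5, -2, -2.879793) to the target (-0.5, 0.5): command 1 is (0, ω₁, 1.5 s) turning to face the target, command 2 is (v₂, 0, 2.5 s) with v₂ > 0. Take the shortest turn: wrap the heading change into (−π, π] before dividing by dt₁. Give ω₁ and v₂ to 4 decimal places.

ω₁ = -1.4754, v₂ = 1.0770

heading to target = atan2(0.5−-2, -0.5−-1.5) = 1.1903
Δθ = wrap(1.1903 − -2.8798) = -2.2131; ω₁ = Δθ/dt₁ = -1.4754
distance = √((-0.5−-1.5)² + (0.5−-2)²) = 2.6926; v₂ = distance/dt₂ = 1.0770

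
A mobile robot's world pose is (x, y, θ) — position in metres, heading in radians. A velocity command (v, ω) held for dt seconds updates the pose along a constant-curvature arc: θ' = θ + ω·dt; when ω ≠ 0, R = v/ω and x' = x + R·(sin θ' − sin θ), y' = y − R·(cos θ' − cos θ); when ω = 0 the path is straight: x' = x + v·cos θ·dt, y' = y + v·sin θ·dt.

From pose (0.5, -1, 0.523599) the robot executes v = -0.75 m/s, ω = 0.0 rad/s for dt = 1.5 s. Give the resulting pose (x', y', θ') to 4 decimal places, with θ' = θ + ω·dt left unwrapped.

(-0.4743, -1.5625, 0.5236)

θ' = 0.5236 + 0.0·1.5 = 0.5236
ω = 0 → straight: x' = 0.5 + -0.75·cos(0.5236)·1.5 = -0.4743
y' = -1 + -0.75·sin(0.5236)·1.5 = -1.5625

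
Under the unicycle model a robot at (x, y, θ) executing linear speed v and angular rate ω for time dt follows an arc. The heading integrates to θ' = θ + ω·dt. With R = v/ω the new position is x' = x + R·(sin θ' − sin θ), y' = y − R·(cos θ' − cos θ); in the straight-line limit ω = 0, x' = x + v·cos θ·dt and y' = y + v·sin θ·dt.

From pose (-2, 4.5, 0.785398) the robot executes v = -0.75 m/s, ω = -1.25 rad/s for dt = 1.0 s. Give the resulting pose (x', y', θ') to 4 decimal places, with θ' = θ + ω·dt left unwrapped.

θ' = 0.7854 + -1.25·1.0 = -0.4646
R = v/ω = -0.75/-1.25 = 0.6000
x' = -2 + 0.6000·(sin -0.4646 − sin 0.7854) = -2.6931
y' = 4.5 − 0.6000·(cos -0.4646 − cos 0.7854) = 4.3879

(-2.6931, 4.3879, -0.4646)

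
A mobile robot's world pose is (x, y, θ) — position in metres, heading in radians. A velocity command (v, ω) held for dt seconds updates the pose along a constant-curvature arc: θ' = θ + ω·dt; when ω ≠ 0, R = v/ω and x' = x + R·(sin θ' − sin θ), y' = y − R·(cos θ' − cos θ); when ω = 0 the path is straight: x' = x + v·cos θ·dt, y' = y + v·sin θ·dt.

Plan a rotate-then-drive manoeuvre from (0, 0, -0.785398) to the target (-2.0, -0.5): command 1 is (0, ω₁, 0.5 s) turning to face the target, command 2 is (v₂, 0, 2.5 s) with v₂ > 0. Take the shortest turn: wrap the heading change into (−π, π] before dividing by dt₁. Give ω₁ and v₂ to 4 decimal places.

ω₁ = -4.2224, v₂ = 0.8246

heading to target = atan2(-0.5−0, -2−0) = -2.8966
Δθ = wrap(-2.8966 − -0.7854) = -2.1112; ω₁ = Δθ/dt₁ = -4.2224
distance = √((-2−0)² + (-0.5−0)²) = 2.0616; v₂ = distance/dt₂ = 0.8246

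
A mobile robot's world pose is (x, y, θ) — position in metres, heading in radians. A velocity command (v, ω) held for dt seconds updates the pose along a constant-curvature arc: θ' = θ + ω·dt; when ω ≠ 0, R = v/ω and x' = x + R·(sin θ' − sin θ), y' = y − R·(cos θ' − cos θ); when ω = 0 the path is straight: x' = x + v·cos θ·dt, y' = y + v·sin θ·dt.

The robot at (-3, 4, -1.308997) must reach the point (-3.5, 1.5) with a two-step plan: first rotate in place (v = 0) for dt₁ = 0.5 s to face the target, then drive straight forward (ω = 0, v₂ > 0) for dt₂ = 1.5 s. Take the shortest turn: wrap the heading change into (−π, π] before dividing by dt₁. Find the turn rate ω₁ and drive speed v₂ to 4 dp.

ω₁ = -0.9184, v₂ = 1.6997

heading to target = atan2(1.5−4, -3.5−-3) = -1.7682
Δθ = wrap(-1.7682 − -1.3090) = -0.4592; ω₁ = Δθ/dt₁ = -0.9184
distance = √((-3.5−-3)² + (1.5−4)²) = 2.5495; v₂ = distance/dt₂ = 1.6997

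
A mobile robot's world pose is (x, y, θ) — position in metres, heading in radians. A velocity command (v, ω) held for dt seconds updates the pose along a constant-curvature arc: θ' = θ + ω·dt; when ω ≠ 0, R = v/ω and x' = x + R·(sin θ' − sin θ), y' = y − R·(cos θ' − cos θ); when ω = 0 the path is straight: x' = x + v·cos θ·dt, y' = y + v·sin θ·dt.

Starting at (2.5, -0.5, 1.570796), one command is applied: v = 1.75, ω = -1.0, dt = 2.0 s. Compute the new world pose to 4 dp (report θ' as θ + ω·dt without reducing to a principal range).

(4.9783, 1.0913, -0.4292)

θ' = 1.5708 + -1.0·2.0 = -0.4292
R = v/ω = 1.75/-1.0 = -1.7500
x' = 2.5 + -1.7500·(sin -0.4292 − sin 1.5708) = 4.9783
y' = -0.5 − -1.7500·(cos -0.4292 − cos 1.5708) = 1.0913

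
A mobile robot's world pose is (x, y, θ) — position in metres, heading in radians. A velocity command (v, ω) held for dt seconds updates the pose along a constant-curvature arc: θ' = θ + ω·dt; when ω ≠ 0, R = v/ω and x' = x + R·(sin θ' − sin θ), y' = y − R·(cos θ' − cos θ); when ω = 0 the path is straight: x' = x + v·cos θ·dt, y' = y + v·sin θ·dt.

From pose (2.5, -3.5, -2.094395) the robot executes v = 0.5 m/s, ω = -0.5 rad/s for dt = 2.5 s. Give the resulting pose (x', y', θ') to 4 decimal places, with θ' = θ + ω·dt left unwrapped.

(1.4326, -3.9795, -3.3444)

θ' = -2.0944 + -0.5·2.5 = -3.3444
R = v/ω = 0.5/-0.5 = -1.0000
x' = 2.5 + -1.0000·(sin -3.3444 − sin -2.0944) = 1.4326
y' = -3.5 − -1.0000·(cos -3.3444 − cos -2.0944) = -3.9795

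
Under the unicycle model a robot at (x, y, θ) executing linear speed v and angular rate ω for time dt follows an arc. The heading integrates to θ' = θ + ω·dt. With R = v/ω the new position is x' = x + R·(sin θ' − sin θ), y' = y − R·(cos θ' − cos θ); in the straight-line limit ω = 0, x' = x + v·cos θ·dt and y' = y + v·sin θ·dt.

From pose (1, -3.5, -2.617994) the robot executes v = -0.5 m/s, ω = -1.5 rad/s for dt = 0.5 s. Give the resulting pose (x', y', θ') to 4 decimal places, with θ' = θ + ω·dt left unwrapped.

θ' = -2.6180 + -1.5·0.5 = -3.3680
R = v/ω = -0.5/-1.5 = 0.3333
x' = 1 + 0.3333·(sin -3.3680 − sin -2.6180) = 1.2415
y' = -3.5 − 0.3333·(cos -3.3680 − cos -2.6180) = -3.4638

(1.2415, -3.4638, -3.3680)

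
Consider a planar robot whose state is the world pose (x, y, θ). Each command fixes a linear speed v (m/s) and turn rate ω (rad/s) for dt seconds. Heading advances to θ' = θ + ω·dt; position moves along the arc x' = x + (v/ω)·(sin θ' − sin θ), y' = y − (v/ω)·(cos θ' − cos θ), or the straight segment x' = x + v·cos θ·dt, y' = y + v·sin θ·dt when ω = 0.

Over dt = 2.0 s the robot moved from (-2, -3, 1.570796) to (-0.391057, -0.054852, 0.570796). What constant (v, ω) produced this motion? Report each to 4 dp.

Δθ = 0.570796 − 1.570796 = -1.000000
ω = Δθ/dt = -1.000000/2.0 = -0.5000
R = −Δy/(cos θ' − cos θ) = -3.5000
v = R·ω = -3.5000·-0.5000 = 1.7500

v = 1.7500, ω = -0.5000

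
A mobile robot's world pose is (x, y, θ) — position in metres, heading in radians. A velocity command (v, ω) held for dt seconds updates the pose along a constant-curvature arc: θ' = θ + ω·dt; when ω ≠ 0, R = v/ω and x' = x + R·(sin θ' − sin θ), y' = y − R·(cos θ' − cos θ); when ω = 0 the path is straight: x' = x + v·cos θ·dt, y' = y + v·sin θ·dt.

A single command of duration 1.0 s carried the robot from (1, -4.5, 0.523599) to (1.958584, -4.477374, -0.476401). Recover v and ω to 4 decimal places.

Δθ = -0.476401 − 0.523599 = -1.000000
ω = Δθ/dt = -1.000000/1.0 = -1.0000
R = Δx/(sin θ' − sin θ) = -1.0000
v = R·ω = -1.0000·-1.0000 = 1.0000

v = 1.0000, ω = -1.0000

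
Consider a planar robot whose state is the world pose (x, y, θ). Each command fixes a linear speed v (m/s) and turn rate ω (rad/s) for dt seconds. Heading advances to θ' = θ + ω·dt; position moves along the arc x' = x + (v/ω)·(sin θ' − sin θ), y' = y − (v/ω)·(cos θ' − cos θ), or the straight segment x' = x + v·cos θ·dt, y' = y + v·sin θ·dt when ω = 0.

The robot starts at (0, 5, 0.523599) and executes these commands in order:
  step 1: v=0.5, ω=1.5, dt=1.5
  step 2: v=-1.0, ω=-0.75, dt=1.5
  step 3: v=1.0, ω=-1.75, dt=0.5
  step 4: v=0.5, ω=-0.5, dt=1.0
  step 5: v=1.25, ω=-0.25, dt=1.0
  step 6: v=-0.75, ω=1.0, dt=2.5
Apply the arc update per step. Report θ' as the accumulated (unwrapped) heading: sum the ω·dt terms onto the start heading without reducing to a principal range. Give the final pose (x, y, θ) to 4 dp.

step 1: θ'=2.7736 (R=0.3333) → pose (-0.0468, 5.5997, 2.7736)
step 2: θ'=1.6486 (R=1.3333) → pose (0.8029, 4.4593, 1.6486)
step 3: θ'=0.7736 (R=-0.5714) → pose (0.9733, 4.9125, 0.7736)
step 4: θ'=0.2736 (R=-1.0000) → pose (1.4018, 5.1599, 0.2736)
step 5: θ'=0.0236 (R=-5.0000) → pose (2.6348, 5.3445, 0.0236)
step 6: θ'=2.5236 (R=-0.7500) → pose (2.2180, 3.9834, 2.5236)

(2.2180, 3.9834, 2.5236)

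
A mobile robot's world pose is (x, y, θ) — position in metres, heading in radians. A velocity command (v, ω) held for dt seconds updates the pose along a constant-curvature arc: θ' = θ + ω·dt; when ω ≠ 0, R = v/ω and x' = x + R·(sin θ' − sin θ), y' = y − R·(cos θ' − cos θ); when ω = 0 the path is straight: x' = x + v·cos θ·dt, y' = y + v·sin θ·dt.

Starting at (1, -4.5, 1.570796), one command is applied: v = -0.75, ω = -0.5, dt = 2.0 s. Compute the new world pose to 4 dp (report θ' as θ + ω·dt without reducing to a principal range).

(0.3105, -5.7622, 0.5708)

θ' = 1.5708 + -0.5·2.0 = 0.5708
R = v/ω = -0.75/-0.5 = 1.5000
x' = 1 + 1.5000·(sin 0.5708 − sin 1.5708) = 0.3105
y' = -4.5 − 1.5000·(cos 0.5708 − cos 1.5708) = -5.7622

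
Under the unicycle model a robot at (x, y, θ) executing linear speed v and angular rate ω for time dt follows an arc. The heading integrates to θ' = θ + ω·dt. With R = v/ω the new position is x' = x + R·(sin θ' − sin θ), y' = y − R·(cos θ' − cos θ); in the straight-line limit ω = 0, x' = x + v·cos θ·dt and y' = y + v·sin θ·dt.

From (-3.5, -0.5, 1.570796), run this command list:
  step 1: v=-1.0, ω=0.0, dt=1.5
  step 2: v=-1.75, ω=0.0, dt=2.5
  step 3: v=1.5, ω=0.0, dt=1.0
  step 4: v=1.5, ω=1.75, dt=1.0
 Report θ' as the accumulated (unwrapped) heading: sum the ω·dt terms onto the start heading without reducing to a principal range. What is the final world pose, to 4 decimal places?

(-4.5099, -4.0316, 3.3208)

step 1: θ'=1.5708 (straight) → pose (-3.5000, -2.0000, 1.5708)
step 2: θ'=1.5708 (straight) → pose (-3.5000, -6.3750, 1.5708)
step 3: θ'=1.5708 (straight) → pose (-3.5000, -4.8750, 1.5708)
step 4: θ'=3.3208 (R=0.8571) → pose (-4.5099, -4.0316, 3.3208)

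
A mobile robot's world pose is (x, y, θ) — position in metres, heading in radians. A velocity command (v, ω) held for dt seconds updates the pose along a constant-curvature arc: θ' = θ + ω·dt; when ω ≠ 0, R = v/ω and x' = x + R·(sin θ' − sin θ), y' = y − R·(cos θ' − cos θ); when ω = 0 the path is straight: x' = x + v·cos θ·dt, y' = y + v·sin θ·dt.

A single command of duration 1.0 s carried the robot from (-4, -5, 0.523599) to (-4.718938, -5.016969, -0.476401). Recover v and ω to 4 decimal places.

v = -0.7500, ω = -1.0000

Δθ = -0.476401 − 0.523599 = -1.000000
ω = Δθ/dt = -1.000000/1.0 = -1.0000
R = Δx/(sin θ' − sin θ) = 0.7500
v = R·ω = 0.7500·-1.0000 = -0.7500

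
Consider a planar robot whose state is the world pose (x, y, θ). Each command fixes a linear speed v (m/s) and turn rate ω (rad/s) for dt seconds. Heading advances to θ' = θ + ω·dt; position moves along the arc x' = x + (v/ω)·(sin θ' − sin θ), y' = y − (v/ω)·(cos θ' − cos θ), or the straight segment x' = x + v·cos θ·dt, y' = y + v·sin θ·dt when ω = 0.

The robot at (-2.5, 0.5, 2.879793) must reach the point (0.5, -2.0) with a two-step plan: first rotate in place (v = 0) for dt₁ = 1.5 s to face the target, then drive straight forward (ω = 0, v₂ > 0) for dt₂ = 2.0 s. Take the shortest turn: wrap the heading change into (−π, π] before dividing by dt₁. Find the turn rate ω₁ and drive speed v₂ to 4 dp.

heading to target = atan2(-2−0.5, 0.5−-2.5) = -0.6947
Δθ = wrap(-0.6947 − 2.8798) = 2.7087; ω₁ = Δθ/dt₁ = 1.8058
distance = √((0.5−-2.5)² + (-2−0.5)²) = 3.9051; v₂ = distance/dt₂ = 1.9526

ω₁ = 1.8058, v₂ = 1.9526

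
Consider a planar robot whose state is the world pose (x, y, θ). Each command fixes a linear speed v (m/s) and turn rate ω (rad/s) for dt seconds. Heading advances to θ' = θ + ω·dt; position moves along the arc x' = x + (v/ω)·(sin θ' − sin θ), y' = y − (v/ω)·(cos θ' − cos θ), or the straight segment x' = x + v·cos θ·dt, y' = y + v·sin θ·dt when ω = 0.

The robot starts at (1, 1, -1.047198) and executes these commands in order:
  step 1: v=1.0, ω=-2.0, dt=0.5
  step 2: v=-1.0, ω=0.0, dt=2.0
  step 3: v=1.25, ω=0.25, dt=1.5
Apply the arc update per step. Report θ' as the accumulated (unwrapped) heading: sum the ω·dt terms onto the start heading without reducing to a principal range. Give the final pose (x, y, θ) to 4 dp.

step 1: θ'=-2.0472 (R=-0.5000) → pose (1.0113, 0.5207, -2.0472)
step 2: θ'=-2.0472 (straight) → pose (1.9285, 2.2980, -2.0472)
step 3: θ'=-1.6722 (R=5.0000) → pose (1.3974, 0.5112, -1.6722)

(1.3974, 0.5112, -1.6722)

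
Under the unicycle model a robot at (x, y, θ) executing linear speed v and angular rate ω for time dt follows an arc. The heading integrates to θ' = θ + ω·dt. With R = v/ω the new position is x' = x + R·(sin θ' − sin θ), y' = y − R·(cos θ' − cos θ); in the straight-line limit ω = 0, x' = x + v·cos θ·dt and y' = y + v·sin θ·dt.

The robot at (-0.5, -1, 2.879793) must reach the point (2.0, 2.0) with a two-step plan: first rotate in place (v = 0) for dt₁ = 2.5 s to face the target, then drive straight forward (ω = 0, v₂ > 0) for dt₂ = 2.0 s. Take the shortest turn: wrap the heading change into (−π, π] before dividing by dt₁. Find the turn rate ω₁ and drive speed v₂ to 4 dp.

heading to target = atan2(2−-1, 2−-0.5) = 0.8761
Δθ = wrap(0.8761 − 2.8798) = -2.0037; ω₁ = Δθ/dt₁ = -0.8015
distance = √((2−-0.5)² + (2−-1)²) = 3.9051; v₂ = distance/dt₂ = 1.9526

ω₁ = -0.8015, v₂ = 1.9526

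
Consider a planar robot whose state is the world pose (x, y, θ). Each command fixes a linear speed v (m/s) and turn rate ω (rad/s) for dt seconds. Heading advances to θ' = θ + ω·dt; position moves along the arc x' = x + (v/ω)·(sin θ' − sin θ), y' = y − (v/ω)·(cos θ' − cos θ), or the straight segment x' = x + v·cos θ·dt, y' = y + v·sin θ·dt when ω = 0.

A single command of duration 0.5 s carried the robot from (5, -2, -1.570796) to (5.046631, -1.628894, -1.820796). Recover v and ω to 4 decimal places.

Δθ = -1.820796 − -1.570796 = -0.250000
ω = Δθ/dt = -0.250000/0.5 = -0.5000
R = −Δy/(cos θ' − cos θ) = 1.5000
v = R·ω = 1.5000·-0.5000 = -0.7500

v = -0.7500, ω = -0.5000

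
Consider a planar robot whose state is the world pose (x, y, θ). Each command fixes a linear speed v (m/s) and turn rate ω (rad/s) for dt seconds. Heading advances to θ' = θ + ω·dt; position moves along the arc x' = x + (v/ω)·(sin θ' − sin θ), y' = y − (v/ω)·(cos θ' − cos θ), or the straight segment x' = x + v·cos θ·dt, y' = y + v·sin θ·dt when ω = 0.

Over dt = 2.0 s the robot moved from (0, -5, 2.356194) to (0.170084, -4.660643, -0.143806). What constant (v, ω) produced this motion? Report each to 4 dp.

v = 0.2500, ω = -1.2500

Δθ = -0.143806 − 2.356194 = -2.500000
ω = Δθ/dt = -2.500000/2.0 = -1.2500
R = −Δy/(cos θ' − cos θ) = -0.2000
v = R·ω = -0.2000·-1.2500 = 0.2500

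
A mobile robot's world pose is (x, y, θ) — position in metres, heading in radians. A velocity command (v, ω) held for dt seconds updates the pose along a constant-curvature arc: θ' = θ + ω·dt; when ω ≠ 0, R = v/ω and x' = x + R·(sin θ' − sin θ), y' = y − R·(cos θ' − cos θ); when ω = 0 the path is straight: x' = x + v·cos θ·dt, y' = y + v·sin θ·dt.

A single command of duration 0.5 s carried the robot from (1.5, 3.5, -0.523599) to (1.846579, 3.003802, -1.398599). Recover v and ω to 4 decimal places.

Δθ = -1.398599 − -0.523599 = -0.875000
ω = Δθ/dt = -0.875000/0.5 = -1.7500
R = −Δy/(cos θ' − cos θ) = -0.7143
v = R·ω = -0.7143·-1.7500 = 1.2500

v = 1.2500, ω = -1.7500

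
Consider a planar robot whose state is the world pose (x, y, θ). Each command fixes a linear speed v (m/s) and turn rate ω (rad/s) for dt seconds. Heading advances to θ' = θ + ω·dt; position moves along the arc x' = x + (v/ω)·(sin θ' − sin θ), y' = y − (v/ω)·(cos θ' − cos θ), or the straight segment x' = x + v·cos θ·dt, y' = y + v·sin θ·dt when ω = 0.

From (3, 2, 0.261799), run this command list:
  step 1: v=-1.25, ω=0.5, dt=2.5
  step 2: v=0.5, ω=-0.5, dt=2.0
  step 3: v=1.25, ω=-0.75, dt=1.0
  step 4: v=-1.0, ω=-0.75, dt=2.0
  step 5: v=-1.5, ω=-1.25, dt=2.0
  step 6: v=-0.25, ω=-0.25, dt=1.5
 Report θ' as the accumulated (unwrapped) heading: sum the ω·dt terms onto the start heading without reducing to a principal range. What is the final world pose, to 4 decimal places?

step 1: θ'=1.5118 (R=-2.5000) → pose (1.1514, -0.2674, 1.5118)
step 2: θ'=0.5118 (R=-1.0000) → pose (1.6599, 0.5455, 0.5118)
step 3: θ'=-0.2382 (R=-1.6667) → pose (2.8694, 0.7120, -0.2382)
step 4: θ'=-1.7382 (R=1.3333) → pose (1.8693, 2.2298, -1.7382)
step 5: θ'=-4.2382 (R=1.2000) → pose (4.1201, 2.5778, -4.2382)
step 6: θ'=-4.6132 (R=1.0000) → pose (4.2256, 2.2202, -4.6132)

(4.2256, 2.2202, -4.6132)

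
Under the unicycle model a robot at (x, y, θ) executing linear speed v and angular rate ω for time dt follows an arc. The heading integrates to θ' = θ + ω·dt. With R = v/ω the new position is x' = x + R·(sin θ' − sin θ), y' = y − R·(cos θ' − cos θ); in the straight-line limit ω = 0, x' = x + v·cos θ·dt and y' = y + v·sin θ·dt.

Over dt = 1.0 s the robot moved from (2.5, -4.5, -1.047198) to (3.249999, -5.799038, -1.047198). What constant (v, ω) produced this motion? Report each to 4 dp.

Δθ = -1.047198 − -1.047198 = 0.000000
ω = Δθ/dt = 0.000000/1.0 = 0.0000
ω = 0 → v = (Δx·cos θ + Δy·sin θ)/dt = 1.5000

v = 1.5000, ω = 0.0000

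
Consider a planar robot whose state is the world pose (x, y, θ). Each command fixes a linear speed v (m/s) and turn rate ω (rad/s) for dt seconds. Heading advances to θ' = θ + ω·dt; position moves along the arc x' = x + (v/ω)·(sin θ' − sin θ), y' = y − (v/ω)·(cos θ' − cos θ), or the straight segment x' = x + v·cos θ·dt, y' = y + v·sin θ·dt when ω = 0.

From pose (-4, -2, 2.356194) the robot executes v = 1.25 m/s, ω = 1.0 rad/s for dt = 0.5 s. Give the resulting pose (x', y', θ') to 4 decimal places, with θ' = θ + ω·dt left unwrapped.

(-4.5320, -1.6844, 2.8562)

θ' = 2.3562 + 1.0·0.5 = 2.8562
R = v/ω = 1.25/1.0 = 1.2500
x' = -4 + 1.2500·(sin 2.8562 − sin 2.3562) = -4.5320
y' = -2 − 1.2500·(cos 2.8562 − cos 2.3562) = -1.6844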